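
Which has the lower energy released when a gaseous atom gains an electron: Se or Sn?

Adding an electron releases more energy for atoms nearer the top right (short of the noble gases).
Here both period and group differ, so the two effects have to be weighed against each other.
Se > Sn: relative to Sn, both the across-period and down-group shifts push Se's electron affinity up.
Approximate values (kJ/mol): Se 195, Sn 107.
So Sn has the lower energy released when a gaseous atom gains an electron (Sn < Se).

Sn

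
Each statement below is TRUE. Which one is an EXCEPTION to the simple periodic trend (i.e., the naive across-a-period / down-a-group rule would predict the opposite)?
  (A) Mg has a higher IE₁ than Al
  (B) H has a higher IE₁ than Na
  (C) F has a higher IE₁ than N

(A)

The general trend: IE₁ increases across a period and decreases down a group.
(A) Mg (period 3, group 2) vs Al (period 3, group 13): the stated order contradicts the simple trend.
(B) H (period 1, group 1) vs Na (period 3, group 1): the stated order agrees with the simple trend.
(C) F (period 2, group 17) vs N (period 2, group 15): the stated order agrees with the simple trend.
The exception is (A): Al's single 3p electron is easier to remove than one from Mg's filled 3s².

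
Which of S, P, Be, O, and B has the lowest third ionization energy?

P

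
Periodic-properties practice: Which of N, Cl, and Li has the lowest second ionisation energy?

Cl

The second ionization energy removes an electron from the +1 ion. For each element: N⁺ still has 4 valence electrons; Cl⁺ still has 6 valence electrons; Li⁺ is the bare [He] core.
Breaking into a closed-shell core is much more expensive than removing a leftover valence electron — Li has the largest IE_2 here.
Valence configurations: N⁺ [He]2s²2p², Cl⁺ [Ne]3s²3p⁴.
Tabulated IE_2 (kJ/mol): N 2856, Cl 2298, Li 7298.
Putting it together, IE_2: Cl < N < Li.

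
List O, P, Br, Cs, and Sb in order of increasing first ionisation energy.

Cs < Sb < P < Br < O

Removing the outermost electron gets harder across a period and easier down a group.
These span different periods and groups, so the two trends combine.
Sb > Cs: relative to Cs, both the across-period and down-group shifts push Sb's first ionization energy up.
P > Sb: P sits above Sb in group 15, so the down-group effect alone puts P higher.
Br > P: period and group pull opposite ways; the across-period shift dominates (1140 vs 1012 kJ/mol).
O > Br: the two effects oppose for this pair; the down-group effect wins (1314 vs 1140 kJ/mol).
For reference (kJ/mol): O 1314, P 1012, Br 1140, Sb 831, Cs 376.
So from lowest to highest: Cs < Sb < P < Br < O.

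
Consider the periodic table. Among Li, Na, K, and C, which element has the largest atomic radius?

Li is in period 2, group 1; C is in period 2, group 14; Na is in period 3, group 1; K is in period 4, group 1.
Radius decreases left→right (rising Z_eff, same n) and increases top→bottom (higher n).
These span different periods and groups, so the two trends combine.
Li > C: Li lies to the left of C in period 2, so the across-period effect alone puts Li larger.
Na > Li: Na sits below Li in group 1, so the down-group effect alone puts Na larger.
K > Na: K sits below Na in group 1, so the down-group effect alone puts K larger.
For reference (pm): Li 133, C 75, Na 155, K 196.
The largest atomic radius among these belongs to K.

K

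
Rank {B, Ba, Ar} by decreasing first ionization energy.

Ar > B > Ba

B is in period 2, group 13; Ar is in period 3, group 18; Ba is in period 6, group 2.
Removing the outermost electron gets harder across a period and easier down a group.
Here both period and group differ, so the two effects have to be weighed against each other.
B > Ba: relative to Ba, both the across-period and down-group shifts push B's first ionization energy up.
Ar > B: the two effects oppose for this pair; the across-period effect wins (1521 vs 801 kJ/mol).
Tabulated first ionization energy (kJ/mol): B 801, Ar 1521, Ba 503.
So from highest to lowest: Ar > B > Ba.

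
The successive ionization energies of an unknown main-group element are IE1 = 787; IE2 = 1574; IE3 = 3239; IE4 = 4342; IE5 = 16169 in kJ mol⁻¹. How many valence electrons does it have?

4

Look for the largest jump between consecutive ionization energies: IE5/IE4 ≈ 3.7, far larger than any earlier ratio.
That jump marks the point where a core electron is being removed. So the atom has 4 valence electrons.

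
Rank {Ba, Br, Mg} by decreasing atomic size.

Mg is in period 3, group 2; Br is in period 4, group 17; Ba is in period 6, group 2.
Radius decreases left→right (rising Z_eff, same n) and increases top→bottom (higher n).
These span different periods and groups, so the two trends combine.
Mg > Br: the two effects oppose for this pair; the across-period effect wins (139 vs 114 pm).
Ba > Mg: they share group 2; the group trend gives Ba the larger value.
Tabulated atomic radius (pm): Mg 139, Br 114, Ba 196.
So from largest to smallest: Ba > Mg > Br.

Ba, Mg, Br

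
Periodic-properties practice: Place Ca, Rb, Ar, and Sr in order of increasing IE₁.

Rb < Sr < Ca < Ar

Removing the outermost electron gets harder across a period and easier down a group.
Here both period and group differ, so the two effects have to be weighed against each other.
Sr > Rb: Sr lies to the right of Rb in period 5, so the across-period effect alone puts Sr higher.
Ca > Sr: they share group 2; the group trend gives Ca the larger value.
Ar > Ca: relative to Ca, both the across-period and down-group shifts push Ar's first ionization energy up.
Tabulated first ionization energy (kJ/mol): Ar 1521, Ca 590, Rb 403, Sr 550.
So from lowest to highest: Rb < Sr < Ca < Ar.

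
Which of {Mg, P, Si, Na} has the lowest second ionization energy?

The second ionization energy removes an electron from the +1 ion. For each element: Mg⁺ still has 1 valence electron; P⁺ still has 4 valence electrons; Si⁺ still has 3 valence electrons; Na⁺ is the bare [Ne] core.
Core electrons are held far more tightly than valence electrons, so Na tops the IE_2 order.
Valence configurations: Mg⁺ [Ne]3s¹, P⁺ [Ne]3s²3p², Si⁺ [Ne]3s²3p¹.
Tabulated IE_2 (kJ/mol): Mg 1451, P 1907, Si 1577, Na 4562.
So the second ionization energies run Mg < Si < P < Na.

Mg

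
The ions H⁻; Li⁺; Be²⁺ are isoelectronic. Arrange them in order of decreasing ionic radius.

All of these have 2 electrons, so size is governed by nuclear charge alone: the more protons, the stronger the pull on the same electron cloud, and the smaller the ion.
Nuclear charges: Be²⁺ (Z=4), Li⁺ (Z=3), H⁻ (Z=1).
Largest to smallest: H⁻ > Li⁺ > Be²⁺.

H⁻ > Li⁺ > Be²⁺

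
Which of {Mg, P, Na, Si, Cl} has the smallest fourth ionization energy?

Si

Consider each +3 ion: Mg³⁺ is already 1 electron into the core; P³⁺ still has 2 valence electrons; Na³⁺ is already 2 electrons into the core; Si³⁺ still has 1 valence electron; Cl³⁺ still has 4 valence electrons.
Pulling an electron out of a noble-gas core costs far more than removing a remaining valence electron, so Na and Mg sit at the high end of IE_4.
Valence configurations: P³⁺ [Ne]3s², Si³⁺ [Ne]3s¹, Cl³⁺ [Ne]3s²3p².
Approximate IE_4 values (kJ/mol): Mg 10543, P 4964, Na 9543, Si 4356, Cl 5159.
Hence IE_4: Si < P < Cl < Na < Mg.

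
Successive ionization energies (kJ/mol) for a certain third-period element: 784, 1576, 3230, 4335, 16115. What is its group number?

Look for the largest jump between consecutive ionization energies: IE5/IE4 ≈ 3.7, far larger than any earlier ratio.
That jump marks the point where a core electron is being removed. So the atom has 4 valence electrons.
A main-group element with 4 valence electrons is in group 14.

Group 14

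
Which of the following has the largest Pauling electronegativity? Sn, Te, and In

Te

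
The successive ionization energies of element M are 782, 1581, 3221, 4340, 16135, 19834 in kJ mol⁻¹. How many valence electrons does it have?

Look for the largest jump between consecutive ionization energies: IE5/IE4 ≈ 3.7, far larger than any earlier ratio.
That jump marks the point where a core electron is being removed. So the atom has 4 valence electrons.

4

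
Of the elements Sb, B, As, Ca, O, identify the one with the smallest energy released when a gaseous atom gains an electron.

Ca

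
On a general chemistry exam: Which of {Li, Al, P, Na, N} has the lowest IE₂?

Al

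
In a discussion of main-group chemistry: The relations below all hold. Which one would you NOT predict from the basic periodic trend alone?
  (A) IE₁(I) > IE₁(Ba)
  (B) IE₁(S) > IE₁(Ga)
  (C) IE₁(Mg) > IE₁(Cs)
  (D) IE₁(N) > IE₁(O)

The general trend: first ionization energy increases across a period and decreases down a group.
(A) I (period 5, group 17) vs Ba (period 6, group 2): the stated order agrees with the simple trend.
(B) S (period 3, group 16) vs Ga (period 4, group 13): the stated order agrees with the simple trend.
(C) Mg (period 3, group 2) vs Cs (period 6, group 1): the stated order agrees with the simple trend.
(D) N (period 2, group 15) vs O (period 2, group 16): the stated order contradicts the simple trend.
The exception is (D): pairing an electron in O's 2p⁴ costs repulsion energy, so O ionizes more easily than half-filled N (2p³).

(D)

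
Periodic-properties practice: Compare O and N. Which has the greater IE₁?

N is in period 2, group 15; O is in period 2, group 16.
IE₁ increases left→right with effective nuclear charge and decreases top→bottom as the valence shell moves farther out.
All lie in period 2; the across-period trend (first ionization energy increases left to right) applies, with the exception below.
Note the exception: N has a higher first ionization energy than O, contrary to the simple trend — pairing an electron in O's 2p⁴ costs repulsion energy, so O ionizes more easily than half-filled N (2p³).
Tabulated first ionization energy (kJ/mol): N 1402, O 1314.
So N has the greater IE₁ (N > O).

N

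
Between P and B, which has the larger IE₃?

B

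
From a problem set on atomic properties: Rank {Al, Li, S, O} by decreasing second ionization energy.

Li, O, S, Al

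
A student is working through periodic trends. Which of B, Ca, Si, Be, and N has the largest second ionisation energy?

The second ionization energy removes an electron from the +1 ion. For each element: B⁺ still has 2 valence electrons; Ca⁺ still has 1 valence electron; Si⁺ still has 3 valence electrons; Be⁺ still has 1 valence electron; N⁺ still has 4 valence electrons.
All are still removing valence electrons, so compare the +1 ions as you would atoms: IE_2 generally rises across a period (higher Z_eff) and falls down a group (larger shell), subject to the usual subshell exceptions.
Valence configurations: B⁺ [He]2s², Ca⁺ [Ar]4s¹, Si⁺ [Ne]3s²3p¹, Be⁺ [He]2s¹, N⁺ [He]2s²2p².
Tabulated IE_2 (kJ/mol): B 2427, Ca 1145, Si 1577, Be 1757, N 2856.
Overall IE_2 order: Ca < Si < Be < B < N.

N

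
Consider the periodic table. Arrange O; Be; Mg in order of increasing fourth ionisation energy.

IE_4 is the cost of taking one more electron from the +3 cation: O³⁺ still has 3 valence electrons; Be³⁺ is already 1 electron into the core; Mg³⁺ is already 1 electron into the core.
Pulling an electron out of a noble-gas core costs far more than removing a remaining valence electron, so Mg and Be sit at the high end of IE_4.
Tabulated IE_4 (kJ/mol): O 7469, Be 21007, Mg 10543.
Putting it together, IE_4: O < Mg < Be.

O < Mg < Be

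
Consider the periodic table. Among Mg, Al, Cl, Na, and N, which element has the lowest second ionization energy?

Mg

Consider each +1 ion: Mg⁺ still has 1 valence electron; Al⁺ still has 2 valence electrons; Cl⁺ still has 6 valence electrons; Na⁺ is the bare [Ne] core; N⁺ still has 4 valence electrons.
Breaking into a closed-shell core is much more expensive than removing a leftover valence electron — Na has the largest IE_2 here.
Valence configurations: Mg⁺ [Ne]3s¹, Al⁺ [Ne]3s², Cl⁺ [Ne]3s²3p⁴, N⁺ [He]2s²2p².
Approximate IE_2 values (kJ/mol): Mg 1451, Al 1817, Cl 2298, Na 4562, N 2856.
Hence IE_2: Mg < Al < Cl < N < Na.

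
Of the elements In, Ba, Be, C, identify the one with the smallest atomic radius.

Moving right in a period, electrons are added to the same shell under a stronger nuclear pull, so atoms get smaller; moving down, a new shell is opened and atoms get larger.
Neither a single period nor a single group — weigh both effects.
Be > C: both are in period 2; the period trend gives Be the larger value.
In > Be: the two effects oppose for this pair; the down-group effect wins (142 vs 102 pm).
Ba > In: both effects reinforce here, so Ba is clearly the larger of the two.
Approximate values (pm): Be 102, C 75, In 142, Ba 196.
The smallest atomic radius among these belongs to C.

C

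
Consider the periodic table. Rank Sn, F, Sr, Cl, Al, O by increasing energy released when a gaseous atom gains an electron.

Sr, Al, Sn, O, F, Cl

O is in period 2, group 16; F is in period 2, group 17; Al is in period 3, group 13; Cl is in period 3, group 17; Sr is in period 5, group 2; Sn is in period 5, group 14.
Atoms with high Z_eff and room in the valence shell (especially the halogens) have the most exothermic electron affinities.
These span different periods and groups, so the two trends combine.
Al > Sr: both effects reinforce here, so Al is clearly the higher of the two.
Sn > Al: the two effects oppose for this pair; the across-period effect wins (107 vs 42 kJ/mol).
O > Sn: both effects reinforce here, so O is clearly the higher of the two.
F > O: both are in period 2; the period trend gives F the larger value.
Cl > F: this pair runs against the simple trend — see the exception note.
Note the exception: Cl has a higher electron affinity than F, contrary to the simple trend — F's small 2p subshell makes the incoming electron feel strong e⁻–e⁻ repulsion, so Cl actually releases more energy on gaining an electron.
Approximate values (kJ/mol): O 141, F 328, Al 42, Cl 349, Sr 5, Sn 107.
So from lowest to highest: Sr < Al < Sn < O < F < Cl.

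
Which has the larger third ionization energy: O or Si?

O

IE_3 is the cost of taking one more electron from the +2 cation: O²⁺ still has 4 valence electrons; Si²⁺ still has 2 valence electrons.
All are still removing valence electrons, so compare the +2 ions as you would atoms: IE_3 generally rises across a period (higher Z_eff) and falls down a group (larger shell), subject to the usual subshell exceptions.
Valence configurations: O²⁺ [He]2s²2p², Si²⁺ [Ne]3s².
Tabulated IE_3 (kJ/mol): O 5300, Si 3232.
So the third ionization energies run Si < O.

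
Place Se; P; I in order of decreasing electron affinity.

I > Se > P

P is in period 3, group 15; Se is in period 4, group 16; I is in period 5, group 17.
Atoms with high Z_eff and room in the valence shell (especially the halogens) have the most exothermic electron affinities.
These sit on a diagonal, where the across-period and down-group effects partly cancel.
Se > P: period and group pull opposite ways; the across-period shift dominates (195 vs 72 kJ/mol).
I > Se: period and group pull opposite ways; the across-period shift dominates (295 vs 195 kJ/mol).
Approximate values (kJ/mol): P 72, Se 195, I 295.
So from highest to lowest: I > Se > P.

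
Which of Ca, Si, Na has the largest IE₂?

Na

Consider each +1 ion: Ca⁺ still has 1 valence electron; Si⁺ still has 3 valence electrons; Na⁺ is the bare [Ne] core.
Pulling an electron out of a noble-gas core costs far more than removing a remaining valence electron, so Na sits at the high end of IE_2.
Valence configurations: Ca⁺ [Ar]4s¹, Si⁺ [Ne]3s²3p¹.
Approximate IE_2 values (kJ/mol): Ca 1145, Si 1577, Na 4562.
Hence IE_2: Ca < Si < Na.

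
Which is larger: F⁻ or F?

Forming F⁻ adds 1 electron to F. More electron–electron repulsion in the same shell, with unchanged nuclear charge, lets the cloud expand.
An anion is larger than its parent atom: F⁻ > F.

F⁻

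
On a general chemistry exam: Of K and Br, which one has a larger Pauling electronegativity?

Br

K is in period 4, group 1; Br is in period 4, group 17.
Atoms toward the upper right of the periodic table pull bonding electrons most strongly.
All lie in period 4, so electronegativity increases left to right.
So Br has the larger Pauling electronegativity (Br > K).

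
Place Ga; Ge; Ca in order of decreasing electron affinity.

Ca is in period 4, group 2; Ga is in period 4, group 13; Ge is in period 4, group 14.
EA tends to increase across a period and decrease down a group, though the pattern is less regular than for IE or radius.
All lie in period 4, so electron affinity increases left to right.
So from highest to lowest: Ge > Ga > Ca.

Ge > Ga > Ca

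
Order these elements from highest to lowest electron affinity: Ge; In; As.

Ge > As > In

Ge is in period 4, group 14; As is in period 4, group 15; In is in period 5, group 13.
Electron affinity generally becomes more exothermic across a period toward the halogens and less exothermic down a group.
Neither a single period nor a single group — weigh both effects.
As > In: both effects reinforce here, so As is clearly the higher of the two.
Ge > As: this pair runs against the simple trend — see the exception note.
Note the exception: Ge has a higher electron affinity than As, contrary to the simple trend — adding an electron to As's half-filled 4p³ is unfavourable, so Ge (4p²) has the more exothermic EA.
Tabulated electron affinity (kJ/mol): Ge 119, As 78, In 29.
So from highest to lowest: Ge > As > In.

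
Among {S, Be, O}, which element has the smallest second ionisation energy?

Be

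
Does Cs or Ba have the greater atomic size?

Cs

Moving right in a period, electrons are added to the same shell under a stronger nuclear pull, so atoms get smaller; moving down, a new shell is opened and atoms get larger.
All lie in period 6, so atomic radius increases right to left.
So Cs has the greater atomic size (Cs > Ba).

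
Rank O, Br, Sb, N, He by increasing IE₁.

He is in period 1, group 18; N is in period 2, group 15; O is in period 2, group 16; Br is in period 4, group 17; Sb is in period 5, group 15.
Across a period the outer electron is held more tightly (higher IE₁); down a group it sits in a higher shell, more shielded, and comes off more easily.
These span different periods and groups, so the two trends combine.
Br > Sb: relative to Sb, both the across-period and down-group shifts push Br's first ionization energy up.
O > Br: the two effects oppose for this pair; the down-group effect wins (1314 vs 1140 kJ/mol).
N > O: this pair runs against the simple trend — see the exception note.
He > N: relative to N, both the across-period and down-group shifts push He's first ionization energy up.
Note the exception: N has a higher first ionization energy than O, contrary to the simple trend — pairing an electron in O's 2p⁴ costs repulsion energy, so O ionizes more easily than half-filled N (2p³).
Tabulated first ionization energy (kJ/mol): He 2372, N 1402, O 1314, Br 1140, Sb 831.
So from lowest to highest: Sb < Br < O < N < He.

Sb < Br < O < N < He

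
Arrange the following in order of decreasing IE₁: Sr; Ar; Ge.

Ar is in period 3, group 18; Ge is in period 4, group 14; Sr is in period 5, group 2.
First ionization energy rises across a period (greater Z_eff holds electrons more tightly) and falls down a group (valence electrons are farther from the nucleus).
Neither a single period nor a single group — weigh both effects.
Ge > Sr: relative to Sr, both the across-period and down-group shifts push Ge's first ionization energy up.
Ar > Ge: relative to Ge, both the across-period and down-group shifts push Ar's first ionization energy up.
Approximate values (kJ/mol): Ar 1521, Ge 762, Sr 550.
So from highest to lowest: Ar > Ge > Sr.

Ar, Ge, Sr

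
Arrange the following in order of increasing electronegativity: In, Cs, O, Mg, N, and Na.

Cs < Na < Mg < In < N < O

N is in period 2, group 15; O is in period 2, group 16; Na is in period 3, group 1; Mg is in period 3, group 2; In is in period 5, group 13; Cs is in period 6, group 1.
Smaller atoms with higher effective nuclear charge are more electronegative.
These span different periods and groups, so the two trends combine.
Na > Cs: Na sits above Cs in group 1, so the down-group effect alone puts Na higher.
Mg > Na: Mg lies to the right of Na in period 3, so the across-period effect alone puts Mg higher.
In > Mg: the two effects oppose for this pair; the across-period effect wins (1.78 vs 1.31).
N > In: both effects reinforce here, so N is clearly the higher of the two.
O > N: both are in period 2; the period trend gives O the larger value.
Approximate values (Pauling): N 3.04, O 3.44, Na 0.93, Mg 1.31, In 1.78, Cs 0.79.
So from lowest to highest: Cs < Na < Mg < In < N < O.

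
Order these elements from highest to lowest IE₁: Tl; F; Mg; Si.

F > Si > Mg > Tl

Removing the outermost electron gets harder across a period and easier down a group.
Here both period and group differ, so the two effects have to be weighed against each other.
Mg > Tl: the two effects oppose for this pair; the down-group effect wins (738 vs 589 kJ/mol).
Si > Mg: both are in period 3; the period trend gives Si the larger value.
F > Si: both effects reinforce here, so F is clearly the higher of the two.
Tabulated first ionization energy (kJ/mol): F 1681, Mg 738, Si 786, Tl 589.
So from highest to lowest: F > Si > Mg > Tl.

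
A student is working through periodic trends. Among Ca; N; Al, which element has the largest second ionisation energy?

N

IE_2 is the cost of taking one more electron from the +1 cation: Ca⁺ still has 1 valence electron; N⁺ still has 4 valence electrons; Al⁺ still has 2 valence electrons.
All are still removing valence electrons, so compare the +1 ions as you would atoms: IE_2 generally rises across a period (higher Z_eff) and falls down a group (larger shell), subject to the usual subshell exceptions.
Valence configurations: Ca⁺ [Ar]4s¹, N⁺ [He]2s²2p², Al⁺ [Ne]3s².
Approximate IE_2 values (kJ/mol): Ca 1145, N 2856, Al 1817.
Hence IE_2: Ca < Al < N.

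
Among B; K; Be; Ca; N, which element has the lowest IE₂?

Ca

The second ionization energy removes an electron from the +1 ion. For each element: B⁺ still has 2 valence electrons; K⁺ is the bare [Ar] core; Be⁺ still has 1 valence electron; Ca⁺ still has 1 valence electron; N⁺ still has 4 valence electrons.
Breaking into a closed-shell core is much more expensive than removing a leftover valence electron — K has the largest IE_2 here.
Valence configurations: B⁺ [He]2s², Be⁺ [He]2s¹, Ca⁺ [Ar]4s¹, N⁺ [He]2s²2p².
Approximate IE_2 values (kJ/mol): B 2427, K 3052, Be 1757, Ca 1145, N 2856.
Putting it together, IE_2: Ca < Be < B < N < K.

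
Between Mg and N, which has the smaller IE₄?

N

After 3 electrons have been removed, what remains? Mg³⁺ is already 1 electron into the core; N³⁺ still has 2 valence electrons.
Breaking into a closed-shell core is much more expensive than removing a leftover valence electron — Mg has the largest IE_4 here.
Approximate IE_4 values (kJ/mol): Mg 10543, N 7475.
Putting it together, IE_4: N < Mg.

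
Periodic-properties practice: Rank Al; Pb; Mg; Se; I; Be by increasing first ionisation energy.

Be is in period 2, group 2; Mg is in period 3, group 2; Al is in period 3, group 13; Se is in period 4, group 16; I is in period 5, group 17; Pb is in period 6, group 14.
First ionization energy rises across a period (greater Z_eff holds electrons more tightly) and falls down a group (valence electrons are farther from the nucleus).
These span different periods and groups, so the two trends combine.
Pb > Al: the two effects oppose for this pair; the across-period effect wins (716 vs 578 kJ/mol).
Mg > Pb: the two effects oppose for this pair; the down-group effect wins (738 vs 716 kJ/mol).
Be > Mg: Be sits above Mg in group 2, so the down-group effect alone puts Be higher.
Se > Be: period and group pull opposite ways; the across-period shift dominates (941 vs 900 kJ/mol).
I > Se: the two effects oppose for this pair; the across-period effect wins (1008 vs 941 kJ/mol).
Note the exception: Mg has a higher first ionization energy than Al, contrary to the simple trend — Al's single 3p electron is easier to remove than one from Mg's filled 3s².
Tabulated first ionization energy (kJ/mol): Be 900, Mg 738, Al 578, Se 941, I 1008, Pb 716.
So from lowest to highest: Al < Pb < Mg < Be < Se < I.

Al, Pb, Mg, Be, Se, I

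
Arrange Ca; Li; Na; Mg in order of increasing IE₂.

The second ionization energy removes an electron from the +1 ion. For each element: Ca⁺ still has 1 valence electron; Li⁺ is the bare [He] core; Na⁺ is the bare [Ne] core; Mg⁺ still has 1 valence electron.
Pulling an electron out of a noble-gas core costs far more than removing a remaining valence electron, so Na and Li sit at the high end of IE_2.
Valence configurations: Ca⁺ [Ar]4s¹, Mg⁺ [Ne]3s¹.
The numbers (kJ/mol): Ca 1145, Li 7298, Na 4562, Mg 1451.
Hence IE_2: Ca < Mg < Na < Li.

Ca < Mg < Na < Li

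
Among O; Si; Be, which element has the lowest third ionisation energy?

Si

The third ionization energy removes an electron from the +2 ion. For each element: O²⁺ still has 4 valence electrons; Si²⁺ still has 2 valence electrons; Be²⁺ is the bare [He] core.
Core electrons are held far more tightly than valence electrons, so Be tops the IE_3 order.
Valence configurations: O²⁺ [He]2s²2p², Si²⁺ [Ne]3s².
Tabulated IE_3 (kJ/mol): O 5300, Si 3232, Be 14849.
Hence IE_3: Si < O < Be.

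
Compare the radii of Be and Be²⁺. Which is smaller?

Forming Be²⁺ removes 2 electrons from Be. Fewer electrons for the same nuclear charge means less shielding and a higher Z_eff on the remaining electrons, and for main-group metals the entire outer shell is lost.
A cation is smaller than its parent atom: Be²⁺ < Be.

Be²⁺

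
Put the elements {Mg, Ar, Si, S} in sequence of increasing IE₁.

Mg, Si, S, Ar

Across a period the outer electron is held more tightly (higher IE₁); down a group it sits in a higher shell, more shielded, and comes off more easily.
All lie in period 3, so first ionization energy increases left to right.
So from lowest to highest: Mg < Si < S < Ar.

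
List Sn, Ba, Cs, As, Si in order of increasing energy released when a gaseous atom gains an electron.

Ba, Cs, As, Sn, Si

Si is in period 3, group 14; As is in period 4, group 15; Sn is in period 5, group 14; Cs is in period 6, group 1; Ba is in period 6, group 2.
Electron affinity generally becomes more exothermic across a period toward the halogens and less exothermic down a group.
These span different periods and groups, so the two trends combine.
Cs > Ba: this pair runs against the simple trend — see the exception note.
As > Cs: both effects reinforce here, so As is clearly the higher of the two.
Sn > As: this pair runs against the simple trend — see the exception note.
Si > Sn: they share group 14; the group trend gives Si the larger value.
Note the exception: Cs has a higher electron affinity than Ba, contrary to the simple trend — adding an electron to Ba (ns²) has to open a new, higher-energy np subshell, which is unfavourable.
Note the exception: Sn has a higher electron affinity than As, contrary to the simple trend — adding an electron to As's half-filled np³ subshell costs electron-pairing energy.
Tabulated electron affinity (kJ/mol): Si 134, As 78, Sn 107, Cs 46, Ba 14.
So from lowest to highest: Ba < Cs < As < Sn < Si.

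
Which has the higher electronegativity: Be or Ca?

Be

Smaller atoms with higher effective nuclear charge are more electronegative.
All are in group 2, so electronegativity increases up the group.
So Be has the higher electronegativity (Be > Ca).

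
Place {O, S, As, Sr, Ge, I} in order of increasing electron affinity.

O is in period 2, group 16; S is in period 3, group 16; Ge is in period 4, group 14; As is in period 4, group 15; Sr is in period 5, group 2; I is in period 5, group 17.
EA tends to increase across a period and decrease down a group, though the pattern is less regular than for IE or radius.
Neither a single period nor a single group — weigh both effects.
As > Sr: both effects reinforce here, so As is clearly the higher of the two.
Ge > As: this pair runs against the simple trend — see the exception note.
O > Ge: both effects reinforce here, so O is clearly the higher of the two.
S > O: this pair runs against the simple trend — see the exception note.
I > S: the two effects oppose for this pair; the across-period effect wins (295 vs 200 kJ/mol).
Note the exception: Ge has a higher electron affinity than As, contrary to the simple trend — adding an electron to As's half-filled 4p³ is unfavourable, so Ge (4p²) has the more exothermic EA.
Note the exception: S has a higher electron affinity than O, contrary to the simple trend — the compact 2p subshell of O repels the added electron more than S's larger 3p does.
Approximate values (kJ/mol): O 141, S 200, Ge 119, As 78, Sr 5, I 295.
So from lowest to highest: Sr < As < Ge < O < S < I.

Sr < As < Ge < O < S < I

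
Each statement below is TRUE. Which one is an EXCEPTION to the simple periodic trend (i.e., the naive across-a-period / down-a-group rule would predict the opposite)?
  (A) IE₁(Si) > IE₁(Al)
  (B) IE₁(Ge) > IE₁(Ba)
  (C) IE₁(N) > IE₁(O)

The general trend: IE₁ increases across a period and decreases down a group.
(A) Si (period 3, group 14) vs Al (period 3, group 13): the stated order agrees with the simple trend.
(B) Ge (period 4, group 14) vs Ba (period 6, group 2): the stated order agrees with the simple trend.
(C) N (period 2, group 15) vs O (period 2, group 16): the stated order contradicts the simple trend.
The exception is (C): pairing an electron in O's 2p⁴ costs repulsion energy, so O ionizes more easily than half-filled N (2p³).

(C)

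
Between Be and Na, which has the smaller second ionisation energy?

Be

After 1 electron has been removed, what remains? Be⁺ still has 1 valence electron; Na⁺ is the bare [Ne] core.
Breaking into a closed-shell core is much more expensive than removing a leftover valence electron — Na has the largest IE_2 here.
Approximate IE_2 values (kJ/mol): Be 1757, Na 4562.
Hence IE_2: Be < Na.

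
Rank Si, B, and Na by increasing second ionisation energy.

Si, B, Na

The second ionization energy removes an electron from the +1 ion. For each element: Si⁺ still has 3 valence electrons; B⁺ still has 2 valence electrons; Na⁺ is the bare [Ne] core.
Breaking into a closed-shell core is much more expensive than removing a leftover valence electron — Na has the largest IE_2 here.
Valence configurations: Si⁺ [Ne]3s²3p¹, B⁺ [He]2s².
Tabulated IE_2 (kJ/mol): Si 1577, B 2427, Na 4562.
Putting it together, IE_2: Si < B < Na.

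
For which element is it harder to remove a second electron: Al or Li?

Consider each +1 ion: Al⁺ still has 2 valence electrons; Li⁺ is the bare [He] core.
Pulling an electron out of a noble-gas core costs far more than removing a remaining valence electron, so Li sits at the high end of IE_2.
Approximate IE_2 values (kJ/mol): Al 1817, Li 7298.
Putting it together, IE_2: Al < Li.

Li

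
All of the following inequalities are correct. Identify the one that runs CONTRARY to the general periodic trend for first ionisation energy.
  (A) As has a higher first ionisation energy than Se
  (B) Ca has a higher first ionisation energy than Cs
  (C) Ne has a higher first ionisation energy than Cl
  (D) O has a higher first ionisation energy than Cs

(A)

The general trend: first ionisation energy increases across a period and decreases down a group.
(A) As (period 4, group 15) vs Se (period 4, group 16): the stated order contradicts the simple trend.
(B) Ca (period 4, group 2) vs Cs (period 6, group 1): the stated order agrees with the simple trend.
(C) Ne (period 2, group 18) vs Cl (period 3, group 17): the stated order agrees with the simple trend.
(D) O (period 2, group 16) vs Cs (period 6, group 1): the stated order agrees with the simple trend.
The exception is (A): Se (4p⁴) ionizes more easily than half-filled As (4p³).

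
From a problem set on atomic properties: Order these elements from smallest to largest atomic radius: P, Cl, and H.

H < Cl < P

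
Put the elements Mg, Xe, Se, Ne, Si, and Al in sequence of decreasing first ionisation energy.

Ne, Xe, Se, Si, Mg, Al

IE₁ increases left→right with effective nuclear charge and decreases top→bottom as the valence shell moves farther out.
Neither a single period nor a single group — weigh both effects.
Mg > Al: this pair runs against the simple trend — see the exception note.
Si > Mg: both are in period 3; the period trend gives Si the larger value.
Se > Si: period and group pull opposite ways; the across-period shift dominates (941 vs 786 kJ/mol).
Xe > Se: period and group pull opposite ways; the across-period shift dominates (1170 vs 941 kJ/mol).
Ne > Xe: Ne sits above Xe in group 18, so the down-group effect alone puts Ne higher.
Note the exception: Mg has a higher first ionization energy than Al, contrary to the simple trend — Al's single 3p electron is easier to remove than one from Mg's filled 3s².
Approximate values (kJ/mol): Ne 2081, Mg 738, Al 578, Si 786, Se 941, Xe 1170.
So from highest to lowest: Ne > Xe > Se > Si > Mg > Al.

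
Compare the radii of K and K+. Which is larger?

K

Forming K+ removes 1 electron from K. Fewer electrons for the same nuclear charge means less shielding and a higher Z_eff on the remaining electrons, and for main-group metals the entire outer shell is lost.
A cation is smaller than its parent atom: K+ < K.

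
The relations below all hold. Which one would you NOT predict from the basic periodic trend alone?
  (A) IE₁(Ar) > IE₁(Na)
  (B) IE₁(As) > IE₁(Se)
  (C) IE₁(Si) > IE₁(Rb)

(B)

The general trend: IE₁ increases across a period and decreases down a group.
(A) Ar (period 3, group 18) vs Na (period 3, group 1): the stated order agrees with the simple trend.
(B) As (period 4, group 15) vs Se (period 4, group 16): the stated order contradicts the simple trend.
(C) Si (period 3, group 14) vs Rb (period 5, group 1): the stated order agrees with the simple trend.
The exception is (B): Se (4p⁴) ionizes more easily than half-filled As (4p³).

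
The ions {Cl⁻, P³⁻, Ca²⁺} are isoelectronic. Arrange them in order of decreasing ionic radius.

All of these have 18 electrons, so size is governed by nuclear charge alone: the more protons, the stronger the pull on the same electron cloud, and the smaller the ion.
Nuclear charges: Ca²⁺ (Z=20), Cl⁻ (Z=17), P³⁻ (Z=15).
Largest to smallest: P³⁻ > Cl⁻ > Ca²⁺.

P³⁻, Cl⁻, Ca²⁺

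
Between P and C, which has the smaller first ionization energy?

P

C is in period 2, group 14; P is in period 3, group 15.
First ionization energy rises across a period (greater Z_eff holds electrons more tightly) and falls down a group (valence electrons are farther from the nucleus).
A diagonal step moves right (one effect) and down (the opposite effect) at once.
C > P: the two effects oppose for this pair; the down-group effect wins (1086 vs 1012 kJ/mol).
Approximate values (kJ/mol): C 1086, P 1012.
So P has the smaller first ionization energy (P < C).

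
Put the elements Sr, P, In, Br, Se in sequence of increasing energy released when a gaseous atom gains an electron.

Sr < In < P < Se < Br

Adding an electron releases more energy for atoms nearer the top right (short of the noble gases).
These span different periods and groups, so the two trends combine.
In > Sr: In lies to the right of Sr in period 5, so the across-period effect alone puts In higher.
P > In: relative to In, both the across-period and down-group shifts push P's electron affinity up.
Se > P: the two effects oppose for this pair; the across-period effect wins (195 vs 72 kJ/mol).
Br > Se: both are in period 4; the period trend gives Br the larger value.
Approximate values (kJ/mol): P 72, Se 195, Br 325, Sr 5, In 29.
So from lowest to highest: Sr < In < P < Se < Br.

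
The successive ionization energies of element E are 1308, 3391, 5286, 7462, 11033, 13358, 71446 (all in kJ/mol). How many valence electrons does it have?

6

Look for the largest jump between consecutive ionization energies: IE7/IE6 ≈ 5.3, far larger than any earlier ratio.
That jump marks the point where a core electron is being removed. So the atom has 6 valence electrons.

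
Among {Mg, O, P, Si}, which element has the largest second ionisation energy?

O

The second ionization energy removes an electron from the +1 ion. For each element: Mg⁺ still has 1 valence electron; O⁺ still has 5 valence electrons; P⁺ still has 4 valence electrons; Si⁺ still has 3 valence electrons.
All are still removing valence electrons, so compare the +1 ions as you would atoms: IE_2 generally rises across a period (higher Z_eff) and falls down a group (larger shell), subject to the usual subshell exceptions.
Valence configurations: Mg⁺ [Ne]3s¹, O⁺ [He]2s²2p³, P⁺ [Ne]3s²3p², Si⁺ [Ne]3s²3p¹.
Approximate IE_2 values (kJ/mol): Mg 1451, O 3388, P 1907, Si 1577.
Putting it together, IE_2: Mg < Si < P < O.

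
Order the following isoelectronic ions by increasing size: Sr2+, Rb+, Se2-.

Sr2+, Rb+, Se2-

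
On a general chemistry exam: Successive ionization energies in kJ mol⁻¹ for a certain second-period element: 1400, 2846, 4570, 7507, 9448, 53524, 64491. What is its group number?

Group 15

Look for the largest jump between consecutive ionization energies: IE6/IE5 ≈ 5.7, far larger than any earlier ratio.
That jump marks the point where a core electron is being removed. So the atom has 5 valence electrons.
A main-group element with 5 valence electrons is in group 15.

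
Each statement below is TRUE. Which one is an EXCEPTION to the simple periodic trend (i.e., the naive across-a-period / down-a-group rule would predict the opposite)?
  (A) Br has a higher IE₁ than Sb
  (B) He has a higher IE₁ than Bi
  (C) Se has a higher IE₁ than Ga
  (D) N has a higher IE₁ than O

The general trend: IE₁ increases across a period and decreases down a group.
(A) Br (period 4, group 17) vs Sb (period 5, group 15): the stated order agrees with the simple trend.
(B) He (period 1, group 18) vs Bi (period 6, group 15): the stated order agrees with the simple trend.
(C) Se (period 4, group 16) vs Ga (period 4, group 13): the stated order agrees with the simple trend.
(D) N (period 2, group 15) vs O (period 2, group 16): the stated order contradicts the simple trend.
The exception is (D): pairing an electron in O's 2p⁴ costs repulsion energy, so O ionizes more easily than half-filled N (2p³).

(D)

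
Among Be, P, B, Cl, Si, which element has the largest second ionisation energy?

IE_2 is the cost of taking one more electron from the +1 cation: Be⁺ still has 1 valence electron; P⁺ still has 4 valence electrons; B⁺ still has 2 valence electrons; Cl⁺ still has 6 valence electrons; Si⁺ still has 3 valence electrons.
All are still removing valence electrons, so compare the +1 ions as you would atoms: IE_2 generally rises across a period (higher Z_eff) and falls down a group (larger shell), subject to the usual subshell exceptions.
Valence configurations: Be⁺ [He]2s¹, P⁺ [Ne]3s²3p², B⁺ [He]2s², Cl⁺ [Ne]3s²3p⁴, Si⁺ [Ne]3s²3p¹.
The numbers (kJ/mol): Be 1757, P 1907, B 2427, Cl 2298, Si 1577.
Putting it together, IE_2: Si < Be < P < Cl < B.

B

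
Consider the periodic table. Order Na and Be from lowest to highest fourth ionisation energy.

Consider each +3 ion: Na³⁺ is already 2 electrons into the core; Be³⁺ is already 1 electron into the core.
All of these are removing an electron from a noble-gas core or deeper; the smaller core (lower principal quantum number) is held far more tightly, and within a period the higher nuclear charge binds the same core more tightly.
Approximate IE_4 values (kJ/mol): Na 9543, Be 21007.
Putting it together, IE_4: Na < Be.

Na < Be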